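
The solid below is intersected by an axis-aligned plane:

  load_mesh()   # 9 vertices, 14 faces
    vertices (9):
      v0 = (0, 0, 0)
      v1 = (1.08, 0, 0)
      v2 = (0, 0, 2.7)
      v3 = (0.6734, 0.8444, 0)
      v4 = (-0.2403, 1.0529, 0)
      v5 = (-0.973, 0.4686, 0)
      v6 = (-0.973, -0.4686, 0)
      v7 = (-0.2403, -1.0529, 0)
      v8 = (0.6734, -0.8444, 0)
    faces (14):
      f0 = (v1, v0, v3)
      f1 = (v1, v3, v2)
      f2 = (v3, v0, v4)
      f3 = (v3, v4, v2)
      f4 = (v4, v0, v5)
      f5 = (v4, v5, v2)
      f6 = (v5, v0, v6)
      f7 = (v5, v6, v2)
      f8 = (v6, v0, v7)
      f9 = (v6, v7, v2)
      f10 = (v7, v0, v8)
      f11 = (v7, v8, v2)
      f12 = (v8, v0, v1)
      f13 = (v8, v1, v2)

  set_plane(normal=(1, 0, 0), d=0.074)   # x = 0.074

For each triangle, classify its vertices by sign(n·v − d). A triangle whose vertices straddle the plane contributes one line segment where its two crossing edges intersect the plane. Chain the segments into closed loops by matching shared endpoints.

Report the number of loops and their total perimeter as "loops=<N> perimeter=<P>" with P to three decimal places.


loops=1 perimeter=7.377

Straddling triangles (8 of 14):
  (v1,v0,v3) [+-+] → (0.074, 0, 0)–(0.074, 0.0927912, 0)  len=0.0928
  (v1,v3,v2) [++-] → (0.074, 0.0927912, 2.4033)–(0.074, 0, 2.515)  len=0.1452
  (v3,v0,v4) [+--] → (0.074, 0.0927912, 0)–(0.074, 0.981179, 0)  len=0.8884
  (v3,v4,v2) [+--] → (0.074, 0.981179, 0)–(0.074, 0.0927912, 2.4033)  len=2.5622
  (v7,v0,v8) [--+] → (0.074, -0.0927912, 0)–(0.074, -0.981179, 0)  len=0.8884
  (v7,v8,v2) [-+-] → (0.074, -0.981179, 0)–(0.074, -0.0927912, 2.4033)  len=2.5622
  (v8,v0,v1) [+-+] → (0.074, -0.0927912, 0)–(0.074, 0, 0)  len=0.0928
  (v8,v1,v2) [++-] → (0.074, 0, 2.515)–(0.074, -0.0927912, 2.4033)  len=0.1452

Chained into 1 loop(s):
  loop 1: 8 segments, perimeter = 7.3773
Total perimeter = 7.377


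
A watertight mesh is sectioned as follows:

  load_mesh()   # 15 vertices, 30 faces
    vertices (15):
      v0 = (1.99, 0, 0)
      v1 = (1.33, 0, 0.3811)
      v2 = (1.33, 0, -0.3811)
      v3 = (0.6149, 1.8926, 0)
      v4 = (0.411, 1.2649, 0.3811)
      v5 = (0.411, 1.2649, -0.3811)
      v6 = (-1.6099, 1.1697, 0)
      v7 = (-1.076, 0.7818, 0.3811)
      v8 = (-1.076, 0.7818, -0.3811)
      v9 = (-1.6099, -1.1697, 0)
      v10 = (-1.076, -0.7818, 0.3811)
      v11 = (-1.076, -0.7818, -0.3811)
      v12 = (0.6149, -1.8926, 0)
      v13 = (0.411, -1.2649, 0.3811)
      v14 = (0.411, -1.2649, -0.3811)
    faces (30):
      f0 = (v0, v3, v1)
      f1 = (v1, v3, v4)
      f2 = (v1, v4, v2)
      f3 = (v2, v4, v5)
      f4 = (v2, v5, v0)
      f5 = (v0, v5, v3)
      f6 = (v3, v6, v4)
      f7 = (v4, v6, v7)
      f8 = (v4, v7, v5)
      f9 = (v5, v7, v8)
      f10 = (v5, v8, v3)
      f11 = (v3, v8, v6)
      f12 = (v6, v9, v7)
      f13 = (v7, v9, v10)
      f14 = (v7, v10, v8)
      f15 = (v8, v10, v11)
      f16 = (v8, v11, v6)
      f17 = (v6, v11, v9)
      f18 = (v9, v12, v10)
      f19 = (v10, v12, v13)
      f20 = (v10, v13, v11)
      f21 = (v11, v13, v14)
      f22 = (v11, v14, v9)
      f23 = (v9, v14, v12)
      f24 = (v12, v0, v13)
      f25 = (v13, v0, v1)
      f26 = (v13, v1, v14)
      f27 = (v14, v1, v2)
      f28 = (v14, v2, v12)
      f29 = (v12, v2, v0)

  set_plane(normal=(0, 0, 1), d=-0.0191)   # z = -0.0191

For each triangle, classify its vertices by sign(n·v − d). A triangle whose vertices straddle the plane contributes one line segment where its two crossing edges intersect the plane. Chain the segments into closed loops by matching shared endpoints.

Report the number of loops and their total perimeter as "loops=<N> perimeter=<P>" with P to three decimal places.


loops=2 perimeter=19.320

Straddling triangles (20 of 30):
  (v1,v4,v2) [++-] → (0.893529, 0.600753, -0.0191)–(1.33, 0, -0.0191)  len=0.7426
  (v2,v4,v5) [-+-] → (0.893529, 0.600753, -0.0191)–(0.411, 1.2649, -0.0191)  len=0.8209
  (v2,v5,v0) [--+] → (1.91086, 0.0633944, -0.0191)–(1.95692, 0, -0.0191)  len=0.0784
  (v0,v5,v3) [+-+] → (1.91086, 0.0633944, -0.0191)–(0.604681, 1.86114, -0.0191)  len=2.2222
  (v4,v7,v5) [++-] → (-0.295237, 1.03546, -0.0191)–(0.411, 1.2649, -0.0191)  len=0.7426
  (v5,v7,v8) [-+-] → (-0.295237, 1.03546, -0.0191)–(-1.076, 0.7818, -0.0191)  len=0.8209
  (v5,v8,v3) [--+] → (0.530155, 1.83693, -0.0191)–(0.604681, 1.86114, -0.0191)  len=0.0784
  (v3,v8,v6) [+-+] → (0.530155, 1.83693, -0.0191)–(-1.58314, 1.15026, -0.0191)  len=2.2221
  (v7,v10,v8) [++-] → (-1.076, 0.0391823, -0.0191)–(-1.076, 0.7818, -0.0191)  len=0.7426
  (v8,v10,v11) [-+-] → (-1.076, 0.0391823, -0.0191)–(-1.076, -0.7818, -0.0191)  len=0.8210
  (v8,v11,v6) [--+] → (-1.58314, 1.07189, -0.0191)–(-1.58314, 1.15026, -0.0191)  len=0.0784
  (v6,v11,v9) [+-+] → (-1.58314, 1.07189, -0.0191)–(-1.58314, -1.15026, -0.0191)  len=2.2222
  (v10,v13,v11) [++-] → (-0.369763, -1.01124, -0.0191)–(-1.076, -0.7818, -0.0191)  len=0.7426
  (v11,v13,v14) [-+-] → (-0.369763, -1.01124, -0.0191)–(0.411, -1.2649, -0.0191)  len=0.8209
  (v11,v14,v9) [--+] → (-1.50862, -1.17447, -0.0191)–(-1.58314, -1.15026, -0.0191)  len=0.0784
  (v9,v14,v12) [+-+] → (-1.50862, -1.17447, -0.0191)–(0.604681, -1.86114, -0.0191)  len=2.2221
  (v13,v1,v14) [++-] → (0.847471, -0.664147, -0.0191)–(0.411, -1.2649, -0.0191)  len=0.7426
  (v14,v1,v2) [-+-] → (0.847471, -0.664147, -0.0191)–(1.33, 0, -0.0191)  len=0.8209
  (v14,v2,v12) [--+] → (0.650739, -1.79775, -0.0191)–(0.604681, -1.86114, -0.0191)  len=0.0784
  (v12,v2,v0) [+-+] → (0.650739, -1.79775, -0.0191)–(1.95692, 0, -0.0191)  len=2.2222

Chained into 2 loop(s):
  loop 1: 10 segments, perimeter = 7.8176
  loop 2: 10 segments, perimeter = 11.5024
Total perimeter = 19.320


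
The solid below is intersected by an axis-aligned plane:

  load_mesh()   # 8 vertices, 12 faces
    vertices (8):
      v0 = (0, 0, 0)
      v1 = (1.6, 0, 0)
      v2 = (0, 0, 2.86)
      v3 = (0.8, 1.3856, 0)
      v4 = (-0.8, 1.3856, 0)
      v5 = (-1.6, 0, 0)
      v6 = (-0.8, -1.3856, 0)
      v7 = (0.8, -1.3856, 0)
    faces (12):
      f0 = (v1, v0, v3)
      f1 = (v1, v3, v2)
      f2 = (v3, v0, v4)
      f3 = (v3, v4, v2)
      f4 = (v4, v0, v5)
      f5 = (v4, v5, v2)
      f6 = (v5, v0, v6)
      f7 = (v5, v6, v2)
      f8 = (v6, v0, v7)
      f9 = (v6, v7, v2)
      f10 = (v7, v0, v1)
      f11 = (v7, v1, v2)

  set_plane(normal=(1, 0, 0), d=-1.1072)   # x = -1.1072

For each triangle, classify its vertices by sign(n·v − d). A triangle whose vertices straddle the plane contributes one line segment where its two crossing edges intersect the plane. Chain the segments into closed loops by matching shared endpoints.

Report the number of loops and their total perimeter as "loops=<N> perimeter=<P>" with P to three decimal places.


Straddling triangles (4 of 12):
  (v4,v0,v5) [++-] → (-1.1072, 0, 0)–(-1.1072, 0.85353, 0)  len=0.8535
  (v4,v5,v2) [+-+] → (-1.1072, 0.85353, 0)–(-1.1072, 0, 0.88088)  len=1.2266
  (v5,v0,v6) [-++] → (-1.1072, 0, 0)–(-1.1072, -0.85353, 0)  len=0.8535
  (v5,v6,v2) [-++] → (-1.1072, -0.85353, 0)–(-1.1072, 0, 0.88088)  len=1.2266

Chained into 1 loop(s):
  loop 1: 4 segments, perimeter = 4.1602
Total perimeter = 4.160

loops=1 perimeter=4.160


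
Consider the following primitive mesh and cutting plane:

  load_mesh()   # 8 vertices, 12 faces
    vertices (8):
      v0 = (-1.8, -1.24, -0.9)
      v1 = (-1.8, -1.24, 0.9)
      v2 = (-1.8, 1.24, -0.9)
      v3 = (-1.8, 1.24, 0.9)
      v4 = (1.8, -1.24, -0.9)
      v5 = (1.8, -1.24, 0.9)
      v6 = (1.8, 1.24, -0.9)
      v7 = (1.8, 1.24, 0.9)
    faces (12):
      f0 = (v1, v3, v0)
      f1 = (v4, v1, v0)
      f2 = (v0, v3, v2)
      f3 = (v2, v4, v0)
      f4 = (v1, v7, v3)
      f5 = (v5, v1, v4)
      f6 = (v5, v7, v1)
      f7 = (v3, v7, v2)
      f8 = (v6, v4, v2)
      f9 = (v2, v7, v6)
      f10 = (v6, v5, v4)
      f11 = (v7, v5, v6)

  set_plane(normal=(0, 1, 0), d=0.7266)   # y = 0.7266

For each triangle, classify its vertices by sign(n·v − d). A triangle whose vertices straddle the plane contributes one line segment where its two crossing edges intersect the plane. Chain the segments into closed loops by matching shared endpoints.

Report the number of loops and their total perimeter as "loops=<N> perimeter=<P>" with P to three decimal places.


loops=1 perimeter=10.800

Straddling triangles (8 of 12):
  (v1,v3,v0) [-+-] → (-1.8, 0.7266, 0.9)–(-1.8, 0.7266, 0.527371)  len=0.3726
  (v0,v3,v2) [-++] → (-1.8, 0.7266, 0.527371)–(-1.8, 0.7266, -0.9)  len=1.4274
  (v2,v4,v0) [+--] → (-1.05474, 0.7266, -0.9)–(-1.8, 0.7266, -0.9)  len=0.7453
  (v1,v7,v3) [-++] → (1.05474, 0.7266, 0.9)–(-1.8, 0.7266, 0.9)  len=2.8547
  (v5,v7,v1) [-+-] → (1.8, 0.7266, 0.9)–(1.05474, 0.7266, 0.9)  len=0.7453
  (v6,v4,v2) [+-+] → (1.8, 0.7266, -0.9)–(-1.05474, 0.7266, -0.9)  len=2.8547
  (v6,v5,v4) [+--] → (1.8, 0.7266, -0.527371)–(1.8, 0.7266, -0.9)  len=0.3726
  (v7,v5,v6) [+-+] → (1.8, 0.7266, 0.9)–(1.8, 0.7266, -0.527371)  len=1.4274

Chained into 1 loop(s):
  loop 1: 8 segments, perimeter = 10.8000
Total perimeter = 10.800


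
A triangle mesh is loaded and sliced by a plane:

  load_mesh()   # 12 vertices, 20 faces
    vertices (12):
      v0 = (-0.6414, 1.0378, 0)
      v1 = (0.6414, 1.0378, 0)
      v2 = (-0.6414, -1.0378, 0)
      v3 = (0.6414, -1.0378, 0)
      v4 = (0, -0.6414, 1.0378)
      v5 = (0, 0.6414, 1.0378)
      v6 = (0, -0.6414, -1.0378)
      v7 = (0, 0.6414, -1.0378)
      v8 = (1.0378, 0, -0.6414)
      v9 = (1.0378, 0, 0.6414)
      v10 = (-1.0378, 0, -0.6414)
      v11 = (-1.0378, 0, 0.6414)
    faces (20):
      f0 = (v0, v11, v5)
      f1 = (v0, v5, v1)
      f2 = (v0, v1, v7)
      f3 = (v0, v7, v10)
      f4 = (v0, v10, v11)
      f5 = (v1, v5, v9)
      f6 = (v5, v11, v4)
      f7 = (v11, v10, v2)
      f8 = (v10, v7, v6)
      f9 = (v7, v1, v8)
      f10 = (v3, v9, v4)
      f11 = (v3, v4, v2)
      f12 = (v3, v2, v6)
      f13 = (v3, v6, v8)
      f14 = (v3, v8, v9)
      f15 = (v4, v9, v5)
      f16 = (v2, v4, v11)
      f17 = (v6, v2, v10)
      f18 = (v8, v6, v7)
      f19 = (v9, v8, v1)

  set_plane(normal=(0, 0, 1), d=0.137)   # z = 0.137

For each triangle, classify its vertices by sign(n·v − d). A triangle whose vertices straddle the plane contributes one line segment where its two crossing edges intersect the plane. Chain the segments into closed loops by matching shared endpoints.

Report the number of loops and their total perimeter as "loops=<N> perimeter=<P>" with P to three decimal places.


Straddling triangles (10 of 20):
  (v0,v11,v5) [-++] → (-0.726069, 0.816131, 0.137)–(-0.556729, 0.985471, 0.137)  len=0.2395
  (v0,v5,v1) [-+-] → (-0.556729, 0.985471, 0.137)–(0.556729, 0.985471, 0.137)  len=1.1135
  (v0,v10,v11) [--+] → (-1.0378, 0, 0.137)–(-0.726069, 0.816131, 0.137)  len=0.8736
  (v1,v5,v9) [-++] → (0.556729, 0.985471, 0.137)–(0.726069, 0.816131, 0.137)  len=0.2395
  (v11,v10,v2) [+--] → (-1.0378, 0, 0.137)–(-0.726069, -0.816131, 0.137)  len=0.8736
  (v3,v9,v4) [-++] → (0.726069, -0.816131, 0.137)–(0.556729, -0.985471, 0.137)  len=0.2395
  (v3,v4,v2) [-+-] → (0.556729, -0.985471, 0.137)–(-0.556729, -0.985471, 0.137)  len=1.1135
  (v3,v8,v9) [--+] → (1.0378, 0, 0.137)–(0.726069, -0.816131, 0.137)  len=0.8736
  (v2,v4,v11) [-++] → (-0.556729, -0.985471, 0.137)–(-0.726069, -0.816131, 0.137)  len=0.2395
  (v9,v8,v1) [+--] → (1.0378, 0, 0.137)–(0.726069, 0.816131, 0.137)  len=0.8736

Chained into 1 loop(s):
  loop 1: 10 segments, perimeter = 6.6794
Total perimeter = 6.679

loops=1 perimeter=6.679


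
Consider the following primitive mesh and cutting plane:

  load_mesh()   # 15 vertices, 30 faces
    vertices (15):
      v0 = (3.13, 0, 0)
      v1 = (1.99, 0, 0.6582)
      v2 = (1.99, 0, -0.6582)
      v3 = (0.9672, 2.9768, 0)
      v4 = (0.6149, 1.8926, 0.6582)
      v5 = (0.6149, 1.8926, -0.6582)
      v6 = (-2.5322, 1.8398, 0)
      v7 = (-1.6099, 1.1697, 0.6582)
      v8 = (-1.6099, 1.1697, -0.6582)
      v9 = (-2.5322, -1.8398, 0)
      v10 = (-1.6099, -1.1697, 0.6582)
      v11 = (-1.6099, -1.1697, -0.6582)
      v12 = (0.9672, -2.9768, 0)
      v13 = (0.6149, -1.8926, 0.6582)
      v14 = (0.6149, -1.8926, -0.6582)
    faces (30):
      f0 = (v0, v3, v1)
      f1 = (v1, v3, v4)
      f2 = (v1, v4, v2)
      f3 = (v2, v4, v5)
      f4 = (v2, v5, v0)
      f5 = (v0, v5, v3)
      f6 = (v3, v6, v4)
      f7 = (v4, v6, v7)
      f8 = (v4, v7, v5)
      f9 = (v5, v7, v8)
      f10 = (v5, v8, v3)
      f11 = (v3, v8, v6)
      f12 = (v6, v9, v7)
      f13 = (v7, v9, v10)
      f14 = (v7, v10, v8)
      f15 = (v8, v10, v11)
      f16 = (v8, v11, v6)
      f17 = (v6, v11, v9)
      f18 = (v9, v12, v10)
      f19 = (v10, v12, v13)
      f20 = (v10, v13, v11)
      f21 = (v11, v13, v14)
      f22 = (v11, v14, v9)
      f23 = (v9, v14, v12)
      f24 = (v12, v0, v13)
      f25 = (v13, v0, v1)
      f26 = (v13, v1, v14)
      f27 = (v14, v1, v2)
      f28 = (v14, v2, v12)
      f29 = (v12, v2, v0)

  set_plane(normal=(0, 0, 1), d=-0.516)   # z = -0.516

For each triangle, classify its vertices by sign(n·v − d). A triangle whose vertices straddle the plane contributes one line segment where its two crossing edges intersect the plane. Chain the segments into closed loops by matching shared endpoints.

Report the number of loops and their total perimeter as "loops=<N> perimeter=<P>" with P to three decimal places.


loops=2 perimeter=24.841

Straddling triangles (20 of 30):
  (v1,v4,v2) [++-] → (1.84146, 0.204442, -0.516)–(1.99, 0, -0.516)  len=0.2527
  (v2,v4,v5) [-+-] → (1.84146, 0.204442, -0.516)–(0.6149, 1.8926, -0.516)  len=2.0867
  (v2,v5,v0) [--+] → (1.15827, 1.48372, -0.516)–(2.23629, 0, -0.516)  len=1.8340
  (v0,v5,v3) [+-+] → (1.15827, 1.48372, -0.516)–(0.691012, 2.12683, -0.516)  len=0.7949
  (v4,v7,v5) [++-] → (0.374573, 1.81451, -0.516)–(0.6149, 1.8926, -0.516)  len=0.2527
  (v5,v7,v8) [-+-] → (0.374573, 1.81451, -0.516)–(-1.6099, 1.1697, -0.516)  len=2.0866
  (v5,v8,v3) [--+] → (-1.05313, 1.56011, -0.516)–(0.691012, 2.12683, -0.516)  len=1.8339
  (v3,v8,v6) [+-+] → (-1.05313, 1.56011, -0.516)–(-1.80916, 1.31447, -0.516)  len=0.7949
  (v7,v10,v8) [++-] → (-1.6099, 0.916994, -0.516)–(-1.6099, 1.1697, -0.516)  len=0.2527
  (v8,v10,v11) [-+-] → (-1.6099, 0.916994, -0.516)–(-1.6099, -1.1697, -0.516)  len=2.0867
  (v8,v11,v6) [--+] → (-1.80916, -0.519516, -0.516)–(-1.80916, 1.31447, -0.516)  len=1.8340
  (v6,v11,v9) [+-+] → (-1.80916, -0.519516, -0.516)–(-1.80916, -1.31447, -0.516)  len=0.7950
  (v10,v13,v11) [++-] → (-1.36957, -1.24779, -0.516)–(-1.6099, -1.1697, -0.516)  len=0.2527
  (v11,v13,v14) [-+-] → (-1.36957, -1.24779, -0.516)–(0.6149, -1.8926, -0.516)  len=2.0866
  (v11,v14,v9) [--+] → (-0.0650113, -1.88119, -0.516)–(-1.80916, -1.31447, -0.516)  len=1.8339
  (v9,v14,v12) [+-+] → (-0.0650113, -1.88119, -0.516)–(0.691012, -2.12683, -0.516)  len=0.7949
  (v13,v1,v14) [++-] → (0.763441, -1.68816, -0.516)–(0.6149, -1.8926, -0.516)  len=0.2527
  (v14,v1,v2) [-+-] → (0.763441, -1.68816, -0.516)–(1.99, 0, -0.516)  len=2.0867
  (v14,v2,v12) [--+] → (1.76903, -0.643119, -0.516)–(0.691012, -2.12683, -0.516)  len=1.8340
  (v12,v2,v0) [+-+] → (1.76903, -0.643119, -0.516)–(2.23629, 0, -0.516)  len=0.7949

Chained into 2 loop(s):
  loop 1: 10 segments, perimeter = 11.6968
  loop 2: 10 segments, perimeter = 13.1445
Total perimeter = 24.841


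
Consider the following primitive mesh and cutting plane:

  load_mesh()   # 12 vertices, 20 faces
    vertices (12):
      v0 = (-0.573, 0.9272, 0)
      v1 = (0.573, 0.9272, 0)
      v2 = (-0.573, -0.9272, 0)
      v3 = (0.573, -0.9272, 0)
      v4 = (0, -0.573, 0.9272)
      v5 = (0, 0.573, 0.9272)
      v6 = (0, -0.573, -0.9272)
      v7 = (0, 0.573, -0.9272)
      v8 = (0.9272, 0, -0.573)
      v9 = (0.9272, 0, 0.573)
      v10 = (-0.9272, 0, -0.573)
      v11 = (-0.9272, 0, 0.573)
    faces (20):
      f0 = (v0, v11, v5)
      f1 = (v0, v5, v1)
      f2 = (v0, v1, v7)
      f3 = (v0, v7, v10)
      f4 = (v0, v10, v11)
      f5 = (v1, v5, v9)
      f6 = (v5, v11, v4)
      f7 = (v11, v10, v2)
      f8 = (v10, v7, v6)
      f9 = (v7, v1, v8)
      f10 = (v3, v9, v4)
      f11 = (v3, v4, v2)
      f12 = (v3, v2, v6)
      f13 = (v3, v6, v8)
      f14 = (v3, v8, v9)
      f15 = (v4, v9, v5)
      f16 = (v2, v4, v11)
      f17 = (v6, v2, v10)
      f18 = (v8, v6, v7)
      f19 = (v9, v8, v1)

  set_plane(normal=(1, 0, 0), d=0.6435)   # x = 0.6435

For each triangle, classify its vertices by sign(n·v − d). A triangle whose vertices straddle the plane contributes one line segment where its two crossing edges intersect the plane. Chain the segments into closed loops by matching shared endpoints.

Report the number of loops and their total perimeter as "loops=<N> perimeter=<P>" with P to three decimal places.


Straddling triangles (8 of 20):
  (v1,v5,v9) [--+] → (0.6435, 0.175324, 0.681376)–(0.6435, 0.74265, 0.11405)  len=0.8023
  (v7,v1,v8) [--+] → (0.6435, 0.74265, -0.11405)–(0.6435, 0.175324, -0.681376)  len=0.8023
  (v3,v9,v4) [-+-] → (0.6435, -0.74265, 0.11405)–(0.6435, -0.175324, 0.681376)  len=0.8023
  (v3,v6,v8) [--+] → (0.6435, -0.175324, -0.681376)–(0.6435, -0.74265, -0.11405)  len=0.8023
  (v3,v8,v9) [-++] → (0.6435, -0.74265, -0.11405)–(0.6435, -0.74265, 0.11405)  len=0.2281
  (v4,v9,v5) [-+-] → (0.6435, -0.175324, 0.681376)–(0.6435, 0.175324, 0.681376)  len=0.3506
  (v8,v6,v7) [+--] → (0.6435, -0.175324, -0.681376)–(0.6435, 0.175324, -0.681376)  len=0.3506
  (v9,v8,v1) [++-] → (0.6435, 0.74265, -0.11405)–(0.6435, 0.74265, 0.11405)  len=0.2281

Chained into 1 loop(s):
  loop 1: 8 segments, perimeter = 4.3668
Total perimeter = 4.367

loops=1 perimeter=4.367


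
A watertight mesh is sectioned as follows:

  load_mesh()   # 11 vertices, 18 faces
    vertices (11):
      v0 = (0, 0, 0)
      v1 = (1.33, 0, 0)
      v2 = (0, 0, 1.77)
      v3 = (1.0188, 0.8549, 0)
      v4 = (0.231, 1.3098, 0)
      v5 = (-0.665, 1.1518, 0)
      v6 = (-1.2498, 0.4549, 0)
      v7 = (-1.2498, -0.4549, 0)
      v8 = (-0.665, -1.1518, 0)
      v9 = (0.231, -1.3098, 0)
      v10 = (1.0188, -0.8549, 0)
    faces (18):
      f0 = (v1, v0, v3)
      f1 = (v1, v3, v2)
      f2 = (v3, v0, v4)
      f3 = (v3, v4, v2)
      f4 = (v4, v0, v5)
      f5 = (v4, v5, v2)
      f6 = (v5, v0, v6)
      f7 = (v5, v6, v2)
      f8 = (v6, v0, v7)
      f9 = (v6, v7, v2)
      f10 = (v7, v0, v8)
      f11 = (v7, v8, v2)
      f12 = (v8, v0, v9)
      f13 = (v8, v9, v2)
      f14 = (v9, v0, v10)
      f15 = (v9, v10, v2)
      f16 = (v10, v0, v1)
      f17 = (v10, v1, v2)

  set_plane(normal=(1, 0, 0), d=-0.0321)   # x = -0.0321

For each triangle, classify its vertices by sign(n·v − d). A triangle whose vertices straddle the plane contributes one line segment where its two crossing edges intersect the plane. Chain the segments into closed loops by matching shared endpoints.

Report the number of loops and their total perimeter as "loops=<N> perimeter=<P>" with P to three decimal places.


loops=1 perimeter=6.815

Straddling triangles (10 of 18):
  (v4,v0,v5) [++-] → (-0.0321, 0.0555982, 0)–(-0.0321, 1.26341, 0)  len=1.2078
  (v4,v5,v2) [+-+] → (-0.0321, 1.26341, 0)–(-0.0321, 0.0555982, 1.68456)  len=2.0728
  (v5,v0,v6) [-+-] → (-0.0321, 0.0555982, 0)–(-0.0321, 0.0116837, 0)  len=0.0439
  (v5,v6,v2) [--+] → (-0.0321, 0.0116837, 1.72454)–(-0.0321, 0.0555982, 1.68456)  len=0.0594
  (v6,v0,v7) [-+-] → (-0.0321, 0.0116837, 0)–(-0.0321, -0.0116837, 0)  len=0.0234
  (v6,v7,v2) [--+] → (-0.0321, -0.0116837, 1.72454)–(-0.0321, 0.0116837, 1.72454)  len=0.0234
  (v7,v0,v8) [-+-] → (-0.0321, -0.0116837, 0)–(-0.0321, -0.0555982, 0)  len=0.0439
  (v7,v8,v2) [--+] → (-0.0321, -0.0555982, 1.68456)–(-0.0321, -0.0116837, 1.72454)  len=0.0594
  (v8,v0,v9) [-++] → (-0.0321, -0.0555982, 0)–(-0.0321, -1.26341, 0)  len=1.2078
  (v8,v9,v2) [-++] → (-0.0321, -1.26341, 0)–(-0.0321, -0.0555982, 1.68456)  len=2.0728

Chained into 1 loop(s):
  loop 1: 10 segments, perimeter = 6.8146
Total perimeter = 6.815


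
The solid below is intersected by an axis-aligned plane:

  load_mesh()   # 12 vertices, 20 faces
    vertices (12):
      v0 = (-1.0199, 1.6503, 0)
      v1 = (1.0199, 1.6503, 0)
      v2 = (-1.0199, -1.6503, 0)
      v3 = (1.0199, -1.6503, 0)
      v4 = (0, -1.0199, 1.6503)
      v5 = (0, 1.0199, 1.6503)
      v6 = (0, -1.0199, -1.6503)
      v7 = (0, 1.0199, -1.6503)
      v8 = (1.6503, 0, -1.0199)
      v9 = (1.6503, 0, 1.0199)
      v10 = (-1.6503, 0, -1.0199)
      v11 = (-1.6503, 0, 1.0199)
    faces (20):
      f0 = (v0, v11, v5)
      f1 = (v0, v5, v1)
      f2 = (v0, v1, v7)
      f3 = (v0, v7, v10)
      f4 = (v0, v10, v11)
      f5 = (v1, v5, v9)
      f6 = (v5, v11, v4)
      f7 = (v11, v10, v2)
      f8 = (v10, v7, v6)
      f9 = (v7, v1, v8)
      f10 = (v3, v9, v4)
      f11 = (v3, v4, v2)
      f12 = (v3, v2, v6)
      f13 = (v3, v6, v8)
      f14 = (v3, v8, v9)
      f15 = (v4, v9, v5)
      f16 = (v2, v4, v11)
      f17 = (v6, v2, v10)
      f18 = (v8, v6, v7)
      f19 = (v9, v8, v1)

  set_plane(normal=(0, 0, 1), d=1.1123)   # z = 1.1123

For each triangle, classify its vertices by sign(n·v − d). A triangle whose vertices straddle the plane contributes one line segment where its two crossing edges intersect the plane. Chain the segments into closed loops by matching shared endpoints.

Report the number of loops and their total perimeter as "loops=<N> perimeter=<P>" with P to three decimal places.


Straddling triangles (8 of 20):
  (v0,v11,v5) [--+] → (-1.40841, 0.14949, 1.1123)–(-0.332489, 1.22541, 1.1123)  len=1.5216
  (v0,v5,v1) [-+-] → (-0.332489, 1.22541, 1.1123)–(0.332489, 1.22541, 1.1123)  len=0.6650
  (v1,v5,v9) [-+-] → (0.332489, 1.22541, 1.1123)–(1.40841, 0.14949, 1.1123)  len=1.5216
  (v5,v11,v4) [+-+] → (-1.40841, 0.14949, 1.1123)–(-1.40841, -0.14949, 1.1123)  len=0.2990
  (v3,v9,v4) [--+] → (1.40841, -0.14949, 1.1123)–(0.332489, -1.22541, 1.1123)  len=1.5216
  (v3,v4,v2) [-+-] → (0.332489, -1.22541, 1.1123)–(-0.332489, -1.22541, 1.1123)  len=0.6650
  (v4,v9,v5) [+-+] → (1.40841, -0.14949, 1.1123)–(1.40841, 0.14949, 1.1123)  len=0.2990
  (v2,v4,v11) [-+-] → (-0.332489, -1.22541, 1.1123)–(-1.40841, -0.14949, 1.1123)  len=1.5216

Chained into 1 loop(s):
  loop 1: 8 segments, perimeter = 8.0142
Total perimeter = 8.014

loops=1 perimeter=8.014


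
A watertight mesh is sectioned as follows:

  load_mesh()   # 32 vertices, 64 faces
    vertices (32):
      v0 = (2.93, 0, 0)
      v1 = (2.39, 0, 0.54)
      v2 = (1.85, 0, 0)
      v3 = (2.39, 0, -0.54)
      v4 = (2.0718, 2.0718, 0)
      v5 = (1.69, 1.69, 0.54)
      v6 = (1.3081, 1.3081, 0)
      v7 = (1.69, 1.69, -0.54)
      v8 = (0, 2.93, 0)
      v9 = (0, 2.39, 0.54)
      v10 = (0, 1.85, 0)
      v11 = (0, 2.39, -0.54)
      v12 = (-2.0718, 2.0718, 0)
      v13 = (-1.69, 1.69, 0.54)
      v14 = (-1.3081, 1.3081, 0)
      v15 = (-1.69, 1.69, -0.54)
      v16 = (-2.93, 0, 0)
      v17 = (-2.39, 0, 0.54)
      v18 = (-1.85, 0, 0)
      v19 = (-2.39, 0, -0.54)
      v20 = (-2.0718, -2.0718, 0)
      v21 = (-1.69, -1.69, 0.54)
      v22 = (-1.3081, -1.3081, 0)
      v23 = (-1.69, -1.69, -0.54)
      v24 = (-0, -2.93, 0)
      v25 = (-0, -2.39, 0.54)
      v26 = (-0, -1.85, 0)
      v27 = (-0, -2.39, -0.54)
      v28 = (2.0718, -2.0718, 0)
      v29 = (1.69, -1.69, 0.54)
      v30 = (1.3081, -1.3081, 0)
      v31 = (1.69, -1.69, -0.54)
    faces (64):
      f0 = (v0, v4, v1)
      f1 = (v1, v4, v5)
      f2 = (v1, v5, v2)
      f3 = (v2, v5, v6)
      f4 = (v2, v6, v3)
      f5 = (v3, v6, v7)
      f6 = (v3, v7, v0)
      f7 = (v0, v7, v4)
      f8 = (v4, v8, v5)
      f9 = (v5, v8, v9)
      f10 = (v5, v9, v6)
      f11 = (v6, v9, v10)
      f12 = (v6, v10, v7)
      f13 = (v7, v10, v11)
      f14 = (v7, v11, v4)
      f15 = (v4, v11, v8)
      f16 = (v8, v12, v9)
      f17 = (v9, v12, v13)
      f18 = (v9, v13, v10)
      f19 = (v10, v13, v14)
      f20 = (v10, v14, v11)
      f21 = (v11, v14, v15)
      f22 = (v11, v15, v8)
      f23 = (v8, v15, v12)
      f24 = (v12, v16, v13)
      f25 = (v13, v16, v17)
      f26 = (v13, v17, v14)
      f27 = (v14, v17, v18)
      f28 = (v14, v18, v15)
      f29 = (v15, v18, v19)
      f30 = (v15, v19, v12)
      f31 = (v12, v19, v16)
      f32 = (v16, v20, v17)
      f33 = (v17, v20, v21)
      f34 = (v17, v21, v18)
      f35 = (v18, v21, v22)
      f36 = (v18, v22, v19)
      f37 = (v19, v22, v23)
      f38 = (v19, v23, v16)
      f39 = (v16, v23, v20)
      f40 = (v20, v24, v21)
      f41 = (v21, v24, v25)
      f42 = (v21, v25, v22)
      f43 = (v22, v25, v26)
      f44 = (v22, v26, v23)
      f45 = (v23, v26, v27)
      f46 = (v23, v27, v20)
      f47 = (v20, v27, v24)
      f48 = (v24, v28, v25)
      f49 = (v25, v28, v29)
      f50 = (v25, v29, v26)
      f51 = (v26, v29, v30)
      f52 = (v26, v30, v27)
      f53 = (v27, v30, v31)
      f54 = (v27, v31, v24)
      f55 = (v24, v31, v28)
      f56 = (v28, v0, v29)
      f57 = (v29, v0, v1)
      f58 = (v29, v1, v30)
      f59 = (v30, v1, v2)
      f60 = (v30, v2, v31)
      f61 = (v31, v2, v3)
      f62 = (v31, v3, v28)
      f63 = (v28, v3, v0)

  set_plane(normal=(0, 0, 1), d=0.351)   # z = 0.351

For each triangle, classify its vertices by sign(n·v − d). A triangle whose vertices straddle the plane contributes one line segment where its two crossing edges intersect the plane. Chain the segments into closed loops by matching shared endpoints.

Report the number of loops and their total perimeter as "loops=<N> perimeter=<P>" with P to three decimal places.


loops=2 perimeter=29.268

Straddling triangles (32 of 64):
  (v0,v4,v1) [--+] → (2.27863, 0.72513, 0.351)–(2.579, 0, 0.351)  len=0.7849
  (v1,v4,v5) [+-+] → (2.27863, 0.72513, 0.351)–(1.82363, 1.82363, 0.351)  len=1.1890
  (v1,v5,v2) [++-] → (1.746, 1.0985, 0.351)–(2.201, 0, 0.351)  len=1.1890
  (v2,v5,v6) [-+-] → (1.746, 1.0985, 0.351)–(1.55634, 1.55634, 0.351)  len=0.4956
  (v4,v8,v5) [--+] → (1.0985, 2.124, 0.351)–(1.82363, 1.82363, 0.351)  len=0.7849
  (v5,v8,v9) [+-+] → (1.0985, 2.124, 0.351)–(0, 2.579, 0.351)  len=1.1890
  (v5,v9,v6) [++-] → (0.457835, 2.01133, 0.351)–(1.55634, 1.55634, 0.351)  len=1.1890
  (v6,v9,v10) [-+-] → (0.457835, 2.01133, 0.351)–(0, 2.201, 0.351)  len=0.4956
  (v8,v12,v9) [--+] → (-0.72513, 2.27863, 0.351)–(0, 2.579, 0.351)  len=0.7849
  (v9,v12,v13) [+-+] → (-0.72513, 2.27863, 0.351)–(-1.82363, 1.82363, 0.351)  len=1.1890
  (v9,v13,v10) [++-] → (-1.0985, 1.746, 0.351)–(0, 2.201, 0.351)  len=1.1890
  (v10,v13,v14) [-+-] → (-1.0985, 1.746, 0.351)–(-1.55634, 1.55634, 0.351)  len=0.4956
  (v12,v16,v13) [--+] → (-2.124, 1.0985, 0.351)–(-1.82363, 1.82363, 0.351)  len=0.7849
  (v13,v16,v17) [+-+] → (-2.124, 1.0985, 0.351)–(-2.579, 0, 0.351)  len=1.1890
  (v13,v17,v14) [++-] → (-2.01133, 0.457835, 0.351)–(-1.55634, 1.55634, 0.351)  len=1.1890
  (v14,v17,v18) [-+-] → (-2.01133, 0.457835, 0.351)–(-2.201, 0, 0.351)  len=0.4956
  (v16,v20,v17) [--+] → (-2.27863, -0.72513, 0.351)–(-2.579, 0, 0.351)  len=0.7849
  (v17,v20,v21) [+-+] → (-2.27863, -0.72513, 0.351)–(-1.82363, -1.82363, 0.351)  len=1.1890
  (v17,v21,v18) [++-] → (-1.746, -1.0985, 0.351)–(-2.201, 0, 0.351)  len=1.1890
  (v18,v21,v22) [-+-] → (-1.746, -1.0985, 0.351)–(-1.55634, -1.55634, 0.351)  len=0.4956
  (v20,v24,v21) [--+] → (-1.0985, -2.124, 0.351)–(-1.82363, -1.82363, 0.351)  len=0.7849
  (v21,v24,v25) [+-+] → (-1.0985, -2.124, 0.351)–(0, -2.579, 0.351)  len=1.1890
  (v21,v25,v22) [++-] → (-0.457835, -2.01133, 0.351)–(-1.55634, -1.55634, 0.351)  len=1.1890
  (v22,v25,v26) [-+-] → (-0.457835, -2.01133, 0.351)–(0, -2.201, 0.351)  len=0.4956
  (v24,v28,v25) [--+] → (0.72513, -2.27863, 0.351)–(0, -2.579, 0.351)  len=0.7849
  (v25,v28,v29) [+-+] → (0.72513, -2.27863, 0.351)–(1.82363, -1.82363, 0.351)  len=1.1890
  (v25,v29,v26) [++-] → (1.0985, -1.746, 0.351)–(0, -2.201, 0.351)  len=1.1890
  (v26,v29,v30) [-+-] → (1.0985, -1.746, 0.351)–(1.55634, -1.55634, 0.351)  len=0.4956
  (v28,v0,v29) [--+] → (2.124, -1.0985, 0.351)–(1.82363, -1.82363, 0.351)  len=0.7849
  (v29,v0,v1) [+-+] → (2.124, -1.0985, 0.351)–(2.579, 0, 0.351)  len=1.1890
  (v29,v1,v30) [++-] → (2.01133, -0.457835, 0.351)–(1.55634, -1.55634, 0.351)  len=1.1890
  (v30,v1,v2) [-+-] → (2.01133, -0.457835, 0.351)–(2.201, 0, 0.351)  len=0.4956

Chained into 2 loop(s):
  loop 1: 16 segments, perimeter = 15.7911
  loop 2: 16 segments, perimeter = 13.4765
Total perimeter = 29.268


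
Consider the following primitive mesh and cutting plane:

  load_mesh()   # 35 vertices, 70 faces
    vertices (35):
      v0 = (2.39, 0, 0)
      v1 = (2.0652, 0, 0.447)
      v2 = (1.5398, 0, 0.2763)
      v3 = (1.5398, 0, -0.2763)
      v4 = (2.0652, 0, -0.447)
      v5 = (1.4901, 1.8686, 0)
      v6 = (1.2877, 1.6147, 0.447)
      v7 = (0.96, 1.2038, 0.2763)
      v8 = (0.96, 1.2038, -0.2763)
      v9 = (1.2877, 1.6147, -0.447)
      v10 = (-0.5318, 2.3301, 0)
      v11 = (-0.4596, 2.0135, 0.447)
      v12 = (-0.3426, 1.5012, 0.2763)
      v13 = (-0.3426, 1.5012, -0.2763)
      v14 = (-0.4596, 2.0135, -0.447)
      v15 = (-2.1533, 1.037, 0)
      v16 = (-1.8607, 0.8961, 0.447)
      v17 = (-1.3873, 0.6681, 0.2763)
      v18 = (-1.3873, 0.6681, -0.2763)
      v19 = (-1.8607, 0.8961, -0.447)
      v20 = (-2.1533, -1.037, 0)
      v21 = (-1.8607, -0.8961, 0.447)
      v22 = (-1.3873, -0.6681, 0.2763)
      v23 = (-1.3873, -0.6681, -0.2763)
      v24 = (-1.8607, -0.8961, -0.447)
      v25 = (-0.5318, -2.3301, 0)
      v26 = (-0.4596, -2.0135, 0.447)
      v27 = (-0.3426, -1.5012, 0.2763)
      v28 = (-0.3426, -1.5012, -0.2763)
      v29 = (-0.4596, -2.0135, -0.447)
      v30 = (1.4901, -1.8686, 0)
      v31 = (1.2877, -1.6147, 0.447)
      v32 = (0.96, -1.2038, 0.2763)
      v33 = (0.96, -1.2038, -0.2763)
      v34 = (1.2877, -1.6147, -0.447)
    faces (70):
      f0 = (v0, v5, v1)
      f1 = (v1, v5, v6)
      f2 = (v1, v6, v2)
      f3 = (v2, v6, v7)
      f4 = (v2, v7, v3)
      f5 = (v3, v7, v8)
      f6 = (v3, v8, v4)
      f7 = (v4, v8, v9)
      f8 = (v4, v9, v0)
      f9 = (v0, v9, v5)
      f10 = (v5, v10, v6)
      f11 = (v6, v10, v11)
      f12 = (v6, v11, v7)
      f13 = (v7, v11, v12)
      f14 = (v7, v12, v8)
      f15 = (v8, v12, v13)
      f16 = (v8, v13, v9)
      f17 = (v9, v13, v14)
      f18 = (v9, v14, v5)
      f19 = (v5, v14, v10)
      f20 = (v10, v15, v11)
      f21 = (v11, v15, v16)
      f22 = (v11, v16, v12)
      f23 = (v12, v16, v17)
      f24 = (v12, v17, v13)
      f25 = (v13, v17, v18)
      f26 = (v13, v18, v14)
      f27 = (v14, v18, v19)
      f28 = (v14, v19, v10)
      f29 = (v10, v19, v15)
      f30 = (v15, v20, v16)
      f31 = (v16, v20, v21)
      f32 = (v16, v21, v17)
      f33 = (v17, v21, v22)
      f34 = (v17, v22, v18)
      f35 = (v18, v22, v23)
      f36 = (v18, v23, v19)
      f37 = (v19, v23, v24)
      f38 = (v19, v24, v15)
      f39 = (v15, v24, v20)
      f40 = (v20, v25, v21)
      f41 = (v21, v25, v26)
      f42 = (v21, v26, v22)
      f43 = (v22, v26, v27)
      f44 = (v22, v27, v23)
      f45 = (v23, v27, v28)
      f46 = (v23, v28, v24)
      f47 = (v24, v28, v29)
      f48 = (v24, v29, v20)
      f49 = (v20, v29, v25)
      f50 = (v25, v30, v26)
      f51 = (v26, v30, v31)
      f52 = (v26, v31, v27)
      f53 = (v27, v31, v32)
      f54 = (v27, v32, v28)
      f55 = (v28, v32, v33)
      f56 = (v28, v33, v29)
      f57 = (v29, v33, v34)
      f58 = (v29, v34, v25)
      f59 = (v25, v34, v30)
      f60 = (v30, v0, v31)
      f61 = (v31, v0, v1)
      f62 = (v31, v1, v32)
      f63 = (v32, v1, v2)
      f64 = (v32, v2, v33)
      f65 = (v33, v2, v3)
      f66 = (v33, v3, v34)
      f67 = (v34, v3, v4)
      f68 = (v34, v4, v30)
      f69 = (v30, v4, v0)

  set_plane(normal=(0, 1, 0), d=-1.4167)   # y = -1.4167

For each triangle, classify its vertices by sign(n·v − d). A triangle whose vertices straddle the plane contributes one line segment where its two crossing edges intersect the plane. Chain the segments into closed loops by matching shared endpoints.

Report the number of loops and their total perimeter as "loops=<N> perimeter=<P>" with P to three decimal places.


loops=2 perimeter=7.807

Straddling triangles (22 of 70):
  (v20,v25,v21) [+-+] → (-1.67717, -1.4167, 0)–(-1.37826, -1.4167, 0.284721)  len=0.4128
  (v21,v25,v26) [+--] → (-1.37826, -1.4167, 0.284721)–(-1.20792, -1.4167, 0.447)  len=0.2353
  (v21,v26,v22) [+-+] → (-1.20792, -1.4167, 0.447)–(-0.871114, -1.4167, 0.37128)  len=0.3452
  (v22,v26,v27) [+--] → (-0.871114, -1.4167, 0.37128)–(-0.448562, -1.4167, 0.2763)  len=0.4331
  (v22,v27,v23) [+-+] → (-0.448562, -1.4167, 0.2763)–(-0.448562, -1.4167, 0.220251)  len=0.0560
  (v23,v27,v28) [+--] → (-0.448562, -1.4167, 0.220251)–(-0.448562, -1.4167, -0.2763)  len=0.4966
  (v23,v28,v24) [+-+] → (-0.448562, -1.4167, -0.2763)–(-0.554597, -1.4167, -0.300138)  len=0.1087
  (v24,v28,v29) [+--] → (-0.554597, -1.4167, -0.300138)–(-1.20792, -1.4167, -0.447)  len=0.6696
  (v24,v29,v20) [+-+] → (-1.20792, -1.4167, -0.447)–(-1.49473, -1.4167, -0.17381)  len=0.3961
  (v20,v29,v25) [+--] → (-1.49473, -1.4167, -0.17381)–(-1.67717, -1.4167, 0)  len=0.2520
  (v27,v31,v32) [--+] → (1.12979, -1.4167, 0.364745)–(0.0275066, -1.4167, 0.2763)  len=1.1058
  (v27,v32,v28) [-+-] → (0.0275066, -1.4167, 0.2763)–(0.0275066, -1.4167, -0.11929)  len=0.3956
  (v28,v32,v33) [-++] → (0.0275066, -1.4167, -0.11929)–(0.0275066, -1.4167, -0.2763)  len=0.1570
  (v28,v33,v29) [-+-] → (0.0275066, -1.4167, -0.2763)–(0.586735, -1.4167, -0.321183)  len=0.5610
  (v29,v33,v34) [-+-] → (0.586735, -1.4167, -0.321183)–(1.12979, -1.4167, -0.364745)  len=0.5448
  (v30,v0,v31) [-+-] → (1.70773, -1.4167, 0)–(1.42287, -1.4167, 0.392187)  len=0.4847
  (v31,v0,v1) [-++] → (1.42287, -1.4167, 0.392187)–(1.38304, -1.4167, 0.447)  len=0.0678
  (v31,v1,v32) [-++] → (1.38304, -1.4167, 0.447)–(1.12979, -1.4167, 0.364745)  len=0.2663
  (v33,v3,v34) [++-] → (1.31861, -1.4167, -0.426068)–(1.12979, -1.4167, -0.364745)  len=0.1985
  (v34,v3,v4) [-++] → (1.31861, -1.4167, -0.426068)–(1.38304, -1.4167, -0.447)  len=0.0677
  (v34,v4,v30) [-+-] → (1.38304, -1.4167, -0.447)–(1.62918, -1.4167, -0.108102)  len=0.4189
  (v30,v4,v0) [-++] → (1.62918, -1.4167, -0.108102)–(1.70773, -1.4167, 0)  len=0.1336

Chained into 2 loop(s):
  loop 1: 10 segments, perimeter = 3.4054
  loop 2: 12 segments, perimeter = 4.4018
Total perimeter = 7.807


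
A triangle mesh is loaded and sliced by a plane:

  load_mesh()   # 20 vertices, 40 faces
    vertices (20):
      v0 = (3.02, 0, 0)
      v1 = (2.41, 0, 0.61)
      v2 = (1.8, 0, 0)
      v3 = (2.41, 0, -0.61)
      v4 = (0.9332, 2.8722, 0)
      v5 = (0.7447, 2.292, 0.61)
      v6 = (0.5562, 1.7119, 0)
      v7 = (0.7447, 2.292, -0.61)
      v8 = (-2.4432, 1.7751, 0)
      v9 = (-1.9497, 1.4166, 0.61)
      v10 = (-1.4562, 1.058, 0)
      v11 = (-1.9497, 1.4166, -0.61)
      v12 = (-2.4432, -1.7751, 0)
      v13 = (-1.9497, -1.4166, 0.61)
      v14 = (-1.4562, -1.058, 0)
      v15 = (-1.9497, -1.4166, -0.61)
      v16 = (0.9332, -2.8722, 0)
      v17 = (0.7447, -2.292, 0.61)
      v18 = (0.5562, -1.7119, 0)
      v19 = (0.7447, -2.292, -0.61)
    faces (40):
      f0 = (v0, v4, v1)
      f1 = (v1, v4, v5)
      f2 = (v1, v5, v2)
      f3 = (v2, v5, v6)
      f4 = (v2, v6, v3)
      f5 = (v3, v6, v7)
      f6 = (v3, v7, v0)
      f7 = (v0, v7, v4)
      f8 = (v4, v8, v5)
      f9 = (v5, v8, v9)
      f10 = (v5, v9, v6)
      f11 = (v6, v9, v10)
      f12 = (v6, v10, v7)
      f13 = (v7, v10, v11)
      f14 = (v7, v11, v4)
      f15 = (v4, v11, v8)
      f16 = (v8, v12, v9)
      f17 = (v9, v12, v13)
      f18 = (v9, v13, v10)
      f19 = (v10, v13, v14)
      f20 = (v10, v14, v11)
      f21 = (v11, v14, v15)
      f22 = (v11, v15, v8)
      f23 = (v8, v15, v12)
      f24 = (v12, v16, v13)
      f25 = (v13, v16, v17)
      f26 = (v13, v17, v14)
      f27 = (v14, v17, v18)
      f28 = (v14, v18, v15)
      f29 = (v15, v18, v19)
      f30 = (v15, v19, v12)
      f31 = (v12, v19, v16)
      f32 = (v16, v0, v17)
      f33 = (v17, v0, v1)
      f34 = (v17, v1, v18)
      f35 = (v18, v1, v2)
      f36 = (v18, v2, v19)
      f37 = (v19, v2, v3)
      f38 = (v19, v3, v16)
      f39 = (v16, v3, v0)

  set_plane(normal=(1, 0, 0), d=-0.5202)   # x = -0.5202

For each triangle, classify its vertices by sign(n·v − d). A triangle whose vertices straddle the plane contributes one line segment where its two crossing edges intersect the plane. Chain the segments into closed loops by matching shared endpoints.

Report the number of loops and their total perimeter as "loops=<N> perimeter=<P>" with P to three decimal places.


loops=2 perimeter=6.407

Straddling triangles (16 of 40):
  (v4,v8,v5) [+-+] → (-0.5202, 2.39994, 0)–(-0.5202, 2.0869, 0.367963)  len=0.4831
  (v5,v8,v9) [+--] → (-0.5202, 2.0869, 0.367963)–(-0.5202, 1.88104, 0.61)  len=0.3177
  (v5,v9,v6) [+-+] → (-0.5202, 1.88104, 0.61)–(-0.5202, 1.58505, 0.262023)  len=0.4568
  (v6,v9,v10) [+--] → (-0.5202, 1.58505, 0.262023)–(-0.5202, 1.36214, 0)  len=0.3440
  (v6,v10,v7) [+-+] → (-0.5202, 1.36214, 0)–(-0.5202, 1.5828, -0.259421)  len=0.3406
  (v7,v10,v11) [+--] → (-0.5202, 1.5828, -0.259421)–(-0.5202, 1.88104, -0.61)  len=0.4603
  (v7,v11,v4) [+-+] → (-0.5202, 1.88104, -0.61)–(-0.5202, 2.13837, -0.307529)  len=0.3971
  (v4,v11,v8) [+--] → (-0.5202, 2.13837, -0.307529)–(-0.5202, 2.39994, 0)  len=0.4037
  (v12,v16,v13) [-+-] → (-0.5202, -2.39994, 0)–(-0.5202, -2.13837, 0.307529)  len=0.4037
  (v13,v16,v17) [-++] → (-0.5202, -2.13837, 0.307529)–(-0.5202, -1.88104, 0.61)  len=0.3971
  (v13,v17,v14) [-+-] → (-0.5202, -1.88104, 0.61)–(-0.5202, -1.5828, 0.259421)  len=0.4603
  (v14,v17,v18) [-++] → (-0.5202, -1.5828, 0.259421)–(-0.5202, -1.36214, 0)  len=0.3406
  (v14,v18,v15) [-+-] → (-0.5202, -1.36214, 0)–(-0.5202, -1.58505, -0.262023)  len=0.3440
  (v15,v18,v19) [-++] → (-0.5202, -1.58505, -0.262023)–(-0.5202, -1.88104, -0.61)  len=0.4568
  (v15,v19,v12) [-+-] → (-0.5202, -1.88104, -0.61)–(-0.5202, -2.0869, -0.367963)  len=0.3177
  (v12,v19,v16) [-++] → (-0.5202, -2.0869, -0.367963)–(-0.5202, -2.39994, 0)  len=0.4831

Chained into 2 loop(s):
  loop 1: 8 segments, perimeter = 3.2034
  loop 2: 8 segments, perimeter = 3.2034
Total perimeter = 6.407


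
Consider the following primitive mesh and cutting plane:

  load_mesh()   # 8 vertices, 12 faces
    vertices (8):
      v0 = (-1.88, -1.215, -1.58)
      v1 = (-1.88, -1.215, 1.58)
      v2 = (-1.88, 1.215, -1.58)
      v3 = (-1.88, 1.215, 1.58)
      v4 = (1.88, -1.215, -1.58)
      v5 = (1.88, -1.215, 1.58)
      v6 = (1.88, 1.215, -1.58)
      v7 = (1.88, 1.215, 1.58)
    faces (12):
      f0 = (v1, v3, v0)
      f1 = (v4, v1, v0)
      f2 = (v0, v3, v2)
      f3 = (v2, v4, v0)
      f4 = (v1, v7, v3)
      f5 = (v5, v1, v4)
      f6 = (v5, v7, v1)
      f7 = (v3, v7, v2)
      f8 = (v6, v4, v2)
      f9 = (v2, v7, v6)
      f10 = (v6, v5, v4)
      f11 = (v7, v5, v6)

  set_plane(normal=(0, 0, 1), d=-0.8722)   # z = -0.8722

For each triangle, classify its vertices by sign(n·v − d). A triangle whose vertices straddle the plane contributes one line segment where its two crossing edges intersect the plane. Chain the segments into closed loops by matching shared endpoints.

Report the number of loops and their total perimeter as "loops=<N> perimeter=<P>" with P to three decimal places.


loops=1 perimeter=12.380

Straddling triangles (8 of 12):
  (v1,v3,v0) [++-] → (-1.88, -0.670711, -0.8722)–(-1.88, -1.215, -0.8722)  len=0.5443
  (v4,v1,v0) [-+-] → (1.03781, -1.215, -0.8722)–(-1.88, -1.215, -0.8722)  len=2.9178
  (v0,v3,v2) [-+-] → (-1.88, -0.670711, -0.8722)–(-1.88, 1.215, -0.8722)  len=1.8857
  (v5,v1,v4) [++-] → (1.03781, -1.215, -0.8722)–(1.88, -1.215, -0.8722)  len=0.8422
  (v3,v7,v2) [++-] → (-1.03781, 1.215, -0.8722)–(-1.88, 1.215, -0.8722)  len=0.8422
  (v2,v7,v6) [-+-] → (-1.03781, 1.215, -0.8722)–(1.88, 1.215, -0.8722)  len=2.9178
  (v6,v5,v4) [-+-] → (1.88, 0.670711, -0.8722)–(1.88, -1.215, -0.8722)  len=1.8857
  (v7,v5,v6) [++-] → (1.88, 0.670711, -0.8722)–(1.88, 1.215, -0.8722)  len=0.5443

Chained into 1 loop(s):
  loop 1: 8 segments, perimeter = 12.3800
Total perimeter = 12.380
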